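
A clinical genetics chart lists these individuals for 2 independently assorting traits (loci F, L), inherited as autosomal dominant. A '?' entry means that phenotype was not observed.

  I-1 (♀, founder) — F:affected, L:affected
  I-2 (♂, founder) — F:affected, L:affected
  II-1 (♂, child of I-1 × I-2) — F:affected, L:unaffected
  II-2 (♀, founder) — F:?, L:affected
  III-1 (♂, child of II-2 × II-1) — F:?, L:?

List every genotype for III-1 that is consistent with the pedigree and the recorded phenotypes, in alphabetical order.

F/I-1 aff ·: Ff|FF
F/I-2 aff ·: Ff|FF
F/II-1 aff I-1×I-2: Ff|FF
F/II-2 ? ·: ff|Ff|FF
F/III-1 ? II-2×II-1: ff|Ff|FF
⇒ F over [I-1,I-2,II-1,II-2,III-1]: 37 consistent
L/I-1 aff ·: Ll
L/I-2 aff ·: Ll
L/II-1 un I-1×I-2: ll
L/II-2 aff ·: Ll|LL
L/III-1 ? II-2×II-1: ll|Ll
⇒ L over [I-1,I-2,II-1,II-2,III-1]: 3 consistent

III-1 ∈ {FF Ll, FF ll, Ff Ll, Ff ll, ff Ll, ff ll}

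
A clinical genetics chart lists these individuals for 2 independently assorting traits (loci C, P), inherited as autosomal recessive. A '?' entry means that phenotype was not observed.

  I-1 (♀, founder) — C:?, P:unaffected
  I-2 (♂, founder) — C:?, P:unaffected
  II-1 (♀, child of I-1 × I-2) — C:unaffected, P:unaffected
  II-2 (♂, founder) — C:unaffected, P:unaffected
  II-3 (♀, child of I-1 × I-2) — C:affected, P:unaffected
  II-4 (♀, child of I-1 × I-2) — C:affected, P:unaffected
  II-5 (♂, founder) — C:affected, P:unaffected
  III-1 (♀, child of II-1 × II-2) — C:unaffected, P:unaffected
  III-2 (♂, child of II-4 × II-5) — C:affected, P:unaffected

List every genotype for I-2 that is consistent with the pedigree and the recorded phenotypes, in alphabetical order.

I-2 ∈ {Cc PP, Cc Pp, cc PP, cc Pp}

C/I-1 ? ·: Cc|cc
C/I-2 ? ·: Cc|cc
C/II-1 un I-1×I-2: CC|Cc
C/II-2 un ·: CC|Cc
C/II-3 aff I-1×I-2: cc
C/II-4 aff I-1×I-2: cc
C/II-5 aff ·: cc
C/III-1 un II-1×II-2: CC|Cc
C/III-2 aff II-4×II-5: cc
⇒ C over [I-1,I-2,II-1,II-2,II-3,II-4,II-5,III-1,III-2]: 15 consistent
P/I-1 un ·: PP|Pp
P/I-2 un ·: PP|Pp
P/II-1 un I-1×I-2: PP|Pp
P/II-2 un ·: PP|Pp
P/II-3 un I-1×I-2: PP|Pp
P/II-4 un I-1×I-2: PP|Pp
P/II-5 un ·: PP|Pp
P/III-1 un II-1×II-2: PP|Pp
P/III-2 un II-4×II-5: PP|Pp
⇒ P over [I-1,I-2,II-1,II-2,II-3,II-4,II-5,III-1,III-2]: 303 consistent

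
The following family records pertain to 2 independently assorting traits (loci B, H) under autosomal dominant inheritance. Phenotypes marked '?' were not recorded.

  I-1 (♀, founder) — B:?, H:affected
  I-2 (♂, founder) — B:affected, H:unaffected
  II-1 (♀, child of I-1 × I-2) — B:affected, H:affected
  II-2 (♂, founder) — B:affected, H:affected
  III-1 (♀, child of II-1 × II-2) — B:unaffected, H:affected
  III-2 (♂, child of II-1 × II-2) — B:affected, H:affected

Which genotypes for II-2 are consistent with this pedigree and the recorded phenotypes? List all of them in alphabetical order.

II-2 ∈ {Bb HH, Bb Hh}

B/I-1 ? ·: bb|Bb|BB
B/I-2 aff ·: Bb|BB
B/II-1 aff I-1×I-2: Bb
B/II-2 aff ·: Bb
B/III-1 un II-1×II-2: bb
B/III-2 aff II-1×II-2: Bb|BB
⇒ B over [I-1,I-2,II-1,II-2,III-1,III-2]: 10 consistent
H/I-1 aff ·: Hh|HH
H/I-2 un ·: hh
H/II-1 aff I-1×I-2: Hh
H/II-2 aff ·: Hh|HH
H/III-1 aff II-1×II-2: Hh|HH
H/III-2 aff II-1×II-2: Hh|HH
⇒ H over [I-1,I-2,II-1,II-2,III-1,III-2]: 16 consistent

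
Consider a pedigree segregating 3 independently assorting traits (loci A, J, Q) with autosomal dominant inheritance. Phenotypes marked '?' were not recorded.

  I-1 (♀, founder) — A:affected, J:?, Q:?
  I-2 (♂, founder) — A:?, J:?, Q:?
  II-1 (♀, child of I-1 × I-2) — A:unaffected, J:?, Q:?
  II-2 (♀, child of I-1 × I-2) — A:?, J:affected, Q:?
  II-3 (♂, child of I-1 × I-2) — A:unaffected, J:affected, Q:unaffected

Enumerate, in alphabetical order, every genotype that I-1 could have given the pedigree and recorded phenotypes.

I-1 ∈ {Aa JJ Qq, Aa JJ qq, Aa Jj Qq, Aa Jj qq, Aa jj Qq, Aa jj qq}

A/I-1 aff ·: Aa
A/I-2 ? ·: aa|Aa
A/II-1 un I-1×I-2: aa
A/II-2 ? I-1×I-2: aa|Aa|AA
A/II-3 un I-1×I-2: aa
⇒ A over [I-1,I-2,II-1,II-2,II-3]: 5 consistent
J/I-1 ? ·: jj|Jj|JJ
J/I-2 ? ·: jj|Jj|JJ
J/II-1 ? I-1×I-2: jj|Jj|JJ
J/II-2 aff I-1×I-2: Jj|JJ
J/II-3 aff I-1×I-2: Jj|JJ
⇒ J over [I-1,I-2,II-1,II-2,II-3]: 35 consistent
Q/I-1 ? ·: qq|Qq
Q/I-2 ? ·: qq|Qq
Q/II-1 ? I-1×I-2: qq|Qq|QQ
Q/II-2 ? I-1×I-2: qq|Qq|QQ
Q/II-3 un I-1×I-2: qq
⇒ Q over [I-1,I-2,II-1,II-2,II-3]: 18 consistent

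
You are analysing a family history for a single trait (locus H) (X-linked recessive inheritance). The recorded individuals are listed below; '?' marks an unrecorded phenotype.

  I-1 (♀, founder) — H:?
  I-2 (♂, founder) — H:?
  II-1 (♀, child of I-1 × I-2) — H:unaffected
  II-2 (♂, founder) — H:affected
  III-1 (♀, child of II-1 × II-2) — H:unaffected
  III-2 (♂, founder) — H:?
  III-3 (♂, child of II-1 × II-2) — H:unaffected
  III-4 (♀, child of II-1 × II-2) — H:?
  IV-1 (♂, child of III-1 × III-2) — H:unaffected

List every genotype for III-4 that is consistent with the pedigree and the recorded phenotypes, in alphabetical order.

H/I-1 ? ·: X^HX^H|X^HX^h|X^hX^h
H/I-2 ? ·: X^HY|X^hY
H/II-1 un I-1×I-2: X^HX^H|X^HX^h
H/II-2 aff ·: X^hY
H/III-1 un II-1×II-2: X^HX^h
H/III-2 ? ·: X^HY|X^hY
H/III-3 un II-1×II-2: X^HY
H/III-4 ? II-1×II-2: X^HX^h|X^hX^h
H/IV-1 un III-1×III-2: X^HY
⇒ H over [I-1,I-2,II-1,II-2,III-1,III-2,III-3,III-4,IV-1]: 20 consistent

III-4 ∈ {X^HX^h, X^hX^h}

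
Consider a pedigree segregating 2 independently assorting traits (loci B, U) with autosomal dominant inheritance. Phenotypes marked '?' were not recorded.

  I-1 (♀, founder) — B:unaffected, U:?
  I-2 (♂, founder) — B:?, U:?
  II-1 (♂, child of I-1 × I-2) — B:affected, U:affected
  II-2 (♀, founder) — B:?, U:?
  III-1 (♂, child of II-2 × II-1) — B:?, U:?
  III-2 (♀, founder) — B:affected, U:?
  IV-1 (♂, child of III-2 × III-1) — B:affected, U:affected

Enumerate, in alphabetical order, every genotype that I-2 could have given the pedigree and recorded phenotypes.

B/I-1 un ·: bb
B/I-2 ? ·: Bb|BB
B/II-1 aff I-1×I-2: Bb
B/II-2 ? ·: bb|Bb|BB
B/III-1 ? II-2×II-1: bb|Bb|BB
B/III-2 aff ·: Bb|BB
B/IV-1 aff III-2×III-1: Bb|BB
⇒ B over [I-1,I-2,II-1,II-2,III-1,III-2,IV-1]: 44 consistent
U/I-1 ? ·: uu|Uu|UU
U/I-2 ? ·: uu|Uu|UU
U/II-1 aff I-1×I-2: Uu|UU
U/II-2 ? ·: uu|Uu|UU
U/III-1 ? II-2×II-1: uu|Uu|UU
U/III-2 ? ·: uu|Uu|UU
U/IV-1 aff III-2×III-1: Uu|UU
⇒ U over [I-1,I-2,II-1,II-2,III-1,III-2,IV-1]: 261 consistent

I-2 ∈ {BB UU, BB Uu, BB uu, Bb UU, Bb Uu, Bb uu}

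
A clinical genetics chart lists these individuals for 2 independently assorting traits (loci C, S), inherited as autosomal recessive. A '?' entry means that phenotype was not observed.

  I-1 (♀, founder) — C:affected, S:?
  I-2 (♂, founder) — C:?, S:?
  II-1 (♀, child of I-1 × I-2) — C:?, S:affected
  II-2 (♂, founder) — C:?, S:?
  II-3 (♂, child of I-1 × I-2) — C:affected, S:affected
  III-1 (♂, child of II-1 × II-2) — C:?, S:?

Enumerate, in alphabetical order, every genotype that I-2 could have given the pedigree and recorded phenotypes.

I-2 ∈ {Cc Ss, Cc ss, cc Ss, cc ss}

C/I-1 aff ·: cc
C/I-2 ? ·: Cc|cc
C/II-1 ? I-1×I-2: Cc|cc
C/II-2 ? ·: CC|Cc|cc
C/II-3 aff I-1×I-2: cc
C/III-1 ? II-1×II-2: CC|Cc|cc
⇒ C over [I-1,I-2,II-1,II-2,II-3,III-1]: 15 consistent
S/I-1 ? ·: Ss|ss
S/I-2 ? ·: Ss|ss
S/II-1 aff I-1×I-2: ss
S/II-2 ? ·: SS|Ss|ss
S/II-3 aff I-1×I-2: ss
S/III-1 ? II-1×II-2: Ss|ss
⇒ S over [I-1,I-2,II-1,II-2,II-3,III-1]: 16 consistent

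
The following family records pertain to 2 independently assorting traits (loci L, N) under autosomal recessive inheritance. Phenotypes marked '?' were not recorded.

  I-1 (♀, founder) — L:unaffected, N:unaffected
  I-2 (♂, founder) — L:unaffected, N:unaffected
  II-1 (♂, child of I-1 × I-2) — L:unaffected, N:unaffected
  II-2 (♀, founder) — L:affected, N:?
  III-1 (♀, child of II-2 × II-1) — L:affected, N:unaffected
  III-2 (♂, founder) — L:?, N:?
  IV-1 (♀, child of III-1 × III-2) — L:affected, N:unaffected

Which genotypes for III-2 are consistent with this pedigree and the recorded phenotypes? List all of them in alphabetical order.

III-2 ∈ {Ll NN, Ll Nn, Ll nn, ll NN, ll Nn, ll nn}

L/I-1 un ·: LL|Ll
L/I-2 un ·: LL|Ll
L/II-1 un I-1×I-2: Ll
L/II-2 aff ·: ll
L/III-1 aff II-2×II-1: ll
L/III-2 ? ·: Ll|ll
L/IV-1 aff III-1×III-2: ll
⇒ L over [I-1,I-2,II-1,II-2,III-1,III-2,IV-1]: 6 consistent
N/I-1 un ·: NN|Nn
N/I-2 un ·: NN|Nn
N/II-1 un I-1×I-2: NN|Nn
N/II-2 ? ·: NN|Nn|nn
N/III-1 un II-2×II-1: NN|Nn
N/III-2 ? ·: NN|Nn|nn
N/IV-1 un III-1×III-2: NN|Nn
⇒ N over [I-1,I-2,II-1,II-2,III-1,III-2,IV-1]: 141 consistent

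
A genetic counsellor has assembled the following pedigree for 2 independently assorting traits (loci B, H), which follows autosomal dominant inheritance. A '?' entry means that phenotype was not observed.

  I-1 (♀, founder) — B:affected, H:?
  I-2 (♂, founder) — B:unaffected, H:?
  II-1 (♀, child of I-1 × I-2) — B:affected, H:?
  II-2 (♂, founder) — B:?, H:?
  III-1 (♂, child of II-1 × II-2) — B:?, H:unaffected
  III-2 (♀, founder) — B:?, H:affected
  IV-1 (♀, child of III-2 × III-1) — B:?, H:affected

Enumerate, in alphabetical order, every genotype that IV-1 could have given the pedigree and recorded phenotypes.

IV-1 ∈ {BB Hh, Bb Hh, bb Hh}

B/I-1 aff ·: Bb|BB
B/I-2 un ·: bb
B/II-1 aff I-1×I-2: Bb
B/II-2 ? ·: bb|Bb|BB
B/III-1 ? II-1×II-2: bb|Bb|BB
B/III-2 ? ·: bb|Bb|BB
B/IV-1 ? III-2×III-1: bb|Bb|BB
⇒ B over [I-1,I-2,II-1,II-2,III-1,III-2,IV-1]: 74 consistent
H/I-1 ? ·: hh|Hh|HH
H/I-2 ? ·: hh|Hh|HH
H/II-1 ? I-1×I-2: hh|Hh
H/II-2 ? ·: hh|Hh
H/III-1 un II-1×II-2: hh
H/III-2 aff ·: Hh|HH
H/IV-1 aff III-2×III-1: Hh
⇒ H over [I-1,I-2,II-1,II-2,III-1,III-2,IV-1]: 44 consistent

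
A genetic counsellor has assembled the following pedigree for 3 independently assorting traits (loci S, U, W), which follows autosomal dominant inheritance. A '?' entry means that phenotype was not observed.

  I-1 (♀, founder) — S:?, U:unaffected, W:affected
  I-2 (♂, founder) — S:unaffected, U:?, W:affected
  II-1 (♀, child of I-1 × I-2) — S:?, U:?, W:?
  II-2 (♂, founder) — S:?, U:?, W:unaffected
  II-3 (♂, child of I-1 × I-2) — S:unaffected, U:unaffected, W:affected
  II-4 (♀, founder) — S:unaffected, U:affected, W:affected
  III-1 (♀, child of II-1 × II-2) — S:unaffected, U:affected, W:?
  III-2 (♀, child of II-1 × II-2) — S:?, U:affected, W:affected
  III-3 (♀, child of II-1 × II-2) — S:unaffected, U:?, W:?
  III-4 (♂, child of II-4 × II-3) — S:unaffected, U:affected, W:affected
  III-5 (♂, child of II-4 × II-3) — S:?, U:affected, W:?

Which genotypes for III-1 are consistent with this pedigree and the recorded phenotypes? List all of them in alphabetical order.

S/I-1 ? ·: ss|Ss
S/I-2 un ·: ss
S/II-1 ? I-1×I-2: ss|Ss
S/II-2 ? ·: ss|Ss
S/II-3 un I-1×I-2: ss
S/II-4 un ·: ss
S/III-1 un II-1×II-2: ss
S/III-2 ? II-1×II-2: ss|Ss|SS
S/III-3 un II-1×II-2: ss
S/III-4 un II-4×II-3: ss
S/III-5 ? II-4×II-3: ss
⇒ S over [I-1,I-2,II-1,II-2,II-3,II-4,III-1,III-2,III-3,III-4,III-5]: 11 consistent
U/I-1 un ·: uu
U/I-2 ? ·: uu|Uu
U/II-1 ? I-1×I-2: uu|Uu
U/II-2 ? ·: uu|Uu|UU
U/II-3 un I-1×I-2: uu
U/II-4 aff ·: Uu|UU
U/III-1 aff II-1×II-2: Uu|UU
U/III-2 aff II-1×II-2: Uu|UU
U/III-3 ? II-1×II-2: uu|Uu|UU
U/III-4 aff II-4×II-3: Uu
U/III-5 aff II-4×II-3: Uu
⇒ U over [I-1,I-2,II-1,II-2,II-3,II-4,III-1,III-2,III-3,III-4,III-5]: 56 consistent
W/I-1 aff ·: Ww|WW
W/I-2 aff ·: Ww|WW
W/II-1 ? I-1×I-2: Ww|WW
W/II-2 un ·: ww
W/II-3 aff I-1×I-2: Ww|WW
W/II-4 aff ·: Ww|WW
W/III-1 ? II-1×II-2: ww|Ww
W/III-2 aff II-1×II-2: Ww
W/III-3 ? II-1×II-2: ww|Ww
W/III-4 aff II-4×II-3: Ww|WW
W/III-5 ? II-4×II-3: ww|Ww|WW
⇒ W over [I-1,I-2,II-1,II-2,II-3,II-4,III-1,III-2,III-3,III-4,III-5]: 230 consistent

III-1 ∈ {ss UU Ww, ss UU ww, ss Uu Ww, ss Uu ww}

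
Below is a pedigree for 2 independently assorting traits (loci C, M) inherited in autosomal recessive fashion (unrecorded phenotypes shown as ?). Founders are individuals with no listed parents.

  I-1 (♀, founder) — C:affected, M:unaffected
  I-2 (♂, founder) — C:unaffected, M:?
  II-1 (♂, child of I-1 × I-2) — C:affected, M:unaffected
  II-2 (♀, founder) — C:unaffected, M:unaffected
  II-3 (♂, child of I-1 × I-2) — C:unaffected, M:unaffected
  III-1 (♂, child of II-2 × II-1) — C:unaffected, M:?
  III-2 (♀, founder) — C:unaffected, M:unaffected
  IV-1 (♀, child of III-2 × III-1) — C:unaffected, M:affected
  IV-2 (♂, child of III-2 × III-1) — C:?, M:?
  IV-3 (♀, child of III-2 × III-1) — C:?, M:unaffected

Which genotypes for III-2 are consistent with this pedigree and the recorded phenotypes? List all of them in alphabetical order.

C/I-1 aff ·: cc
C/I-2 un ·: Cc
C/II-1 aff I-1×I-2: cc
C/II-2 un ·: CC|Cc
C/II-3 un I-1×I-2: Cc
C/III-1 un II-2×II-1: Cc
C/III-2 un ·: CC|Cc
C/IV-1 un III-2×III-1: CC|Cc
C/IV-2 ? III-2×III-1: CC|Cc|cc
C/IV-3 ? III-2×III-1: CC|Cc|cc
⇒ C over [I-1,I-2,II-1,II-2,II-3,III-1,III-2,IV-1,IV-2,IV-3]: 52 consistent
M/I-1 un ·: MM|Mm
M/I-2 ? ·: MM|Mm|mm
M/II-1 un I-1×I-2: MM|Mm
M/II-2 un ·: MM|Mm
M/II-3 un I-1×I-2: MM|Mm
M/III-1 ? II-2×II-1: Mm|mm
M/III-2 un ·: Mm
M/IV-1 aff III-2×III-1: mm
M/IV-2 ? III-2×III-1: MM|Mm|mm
M/IV-3 un III-2×III-1: MM|Mm
⇒ M over [I-1,I-2,II-1,II-2,II-3,III-1,III-2,IV-1,IV-2,IV-3]: 154 consistent

III-2 ∈ {CC Mm, Cc Mm}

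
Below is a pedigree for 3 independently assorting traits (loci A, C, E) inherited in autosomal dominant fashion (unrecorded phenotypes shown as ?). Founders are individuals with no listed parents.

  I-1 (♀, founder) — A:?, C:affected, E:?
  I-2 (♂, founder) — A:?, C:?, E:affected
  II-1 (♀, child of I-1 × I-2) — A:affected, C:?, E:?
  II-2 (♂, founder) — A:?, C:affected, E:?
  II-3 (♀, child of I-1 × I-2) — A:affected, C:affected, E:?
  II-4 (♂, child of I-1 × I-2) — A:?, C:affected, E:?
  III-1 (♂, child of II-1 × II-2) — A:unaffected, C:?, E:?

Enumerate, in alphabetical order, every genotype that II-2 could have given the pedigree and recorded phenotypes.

II-2 ∈ {Aa CC EE, Aa CC Ee, Aa CC ee, Aa Cc EE, Aa Cc Ee, Aa Cc ee, aa CC EE, aa CC Ee, aa CC ee, aa Cc EE, aa Cc Ee, aa Cc ee}

A/I-1 ? ·: aa|Aa|AA
A/I-2 ? ·: aa|Aa|AA
A/II-1 aff I-1×I-2: Aa
A/II-2 ? ·: aa|Aa
A/II-3 aff I-1×I-2: Aa|AA
A/II-4 ? I-1×I-2: aa|Aa|AA
A/III-1 un II-1×II-2: aa
⇒ A over [I-1,I-2,II-1,II-2,II-3,II-4,III-1]: 40 consistent
C/I-1 aff ·: Cc|CC
C/I-2 ? ·: cc|Cc|CC
C/II-1 ? I-1×I-2: cc|Cc|CC
C/II-2 aff ·: Cc|CC
C/II-3 aff I-1×I-2: Cc|CC
C/II-4 aff I-1×I-2: Cc|CC
C/III-1 ? II-1×II-2: cc|Cc|CC
⇒ C over [I-1,I-2,II-1,II-2,II-3,II-4,III-1]: 124 consistent
E/I-1 ? ·: ee|Ee|EE
E/I-2 aff ·: Ee|EE
E/II-1 ? I-1×I-2: ee|Ee|EE
E/II-2 ? ·: ee|Ee|EE
E/II-3 ? I-1×I-2: ee|Ee|EE
E/II-4 ? I-1×I-2: ee|Ee|EE
E/III-1 ? II-1×II-2: ee|Ee|EE
⇒ E over [I-1,I-2,II-1,II-2,II-3,II-4,III-1]: 278 consistent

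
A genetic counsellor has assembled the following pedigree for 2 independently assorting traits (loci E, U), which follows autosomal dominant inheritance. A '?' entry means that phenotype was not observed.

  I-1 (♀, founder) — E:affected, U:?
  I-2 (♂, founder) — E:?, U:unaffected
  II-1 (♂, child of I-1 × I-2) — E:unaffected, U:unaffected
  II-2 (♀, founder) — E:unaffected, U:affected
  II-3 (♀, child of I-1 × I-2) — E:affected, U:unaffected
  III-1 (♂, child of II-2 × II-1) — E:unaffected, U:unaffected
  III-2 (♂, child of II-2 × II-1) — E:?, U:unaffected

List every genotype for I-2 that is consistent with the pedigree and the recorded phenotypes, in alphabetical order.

E/I-1 aff ·: Ee
E/I-2 ? ·: ee|Ee
E/II-1 un I-1×I-2: ee
E/II-2 un ·: ee
E/II-3 aff I-1×I-2: Ee|EE
E/III-1 un II-2×II-1: ee
E/III-2 ? II-2×II-1: ee
⇒ E over [I-1,I-2,II-1,II-2,II-3,III-1,III-2]: 3 consistent
U/I-1 ? ·: uu|Uu
U/I-2 un ·: uu
U/II-1 un I-1×I-2: uu
U/II-2 aff ·: Uu
U/II-3 un I-1×I-2: uu
U/III-1 un II-2×II-1: uu
U/III-2 un II-2×II-1: uu
⇒ U over [I-1,I-2,II-1,II-2,II-3,III-1,III-2]: 2 consistent

I-2 ∈ {Ee uu, ee uu}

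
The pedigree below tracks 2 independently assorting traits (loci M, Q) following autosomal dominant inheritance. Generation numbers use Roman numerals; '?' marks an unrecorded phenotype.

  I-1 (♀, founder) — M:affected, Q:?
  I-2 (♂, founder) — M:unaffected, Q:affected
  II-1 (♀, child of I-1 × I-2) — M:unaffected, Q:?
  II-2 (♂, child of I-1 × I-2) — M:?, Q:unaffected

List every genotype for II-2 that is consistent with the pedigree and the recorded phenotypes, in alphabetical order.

M/I-1 aff ·: Mm
M/I-2 un ·: mm
M/II-1 un I-1×I-2: mm
M/II-2 ? I-1×I-2: mm|Mm
⇒ M over [I-1,I-2,II-1,II-2]: 2 consistent
Q/I-1 ? ·: qq|Qq
Q/I-2 aff ·: Qq
Q/II-1 ? I-1×I-2: qq|Qq|QQ
Q/II-2 un I-1×I-2: qq
⇒ Q over [I-1,I-2,II-1,II-2]: 5 consistent

II-2 ∈ {Mm qq, mm qq}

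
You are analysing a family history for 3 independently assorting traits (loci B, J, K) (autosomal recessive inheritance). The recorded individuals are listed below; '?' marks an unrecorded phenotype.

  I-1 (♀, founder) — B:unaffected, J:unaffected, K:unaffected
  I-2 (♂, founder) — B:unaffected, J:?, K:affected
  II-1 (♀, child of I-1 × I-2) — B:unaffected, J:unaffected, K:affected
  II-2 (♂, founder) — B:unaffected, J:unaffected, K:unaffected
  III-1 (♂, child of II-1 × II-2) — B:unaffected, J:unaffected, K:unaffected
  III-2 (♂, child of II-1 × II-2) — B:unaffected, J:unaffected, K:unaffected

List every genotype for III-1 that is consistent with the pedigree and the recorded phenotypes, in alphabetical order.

III-1 ∈ {BB JJ Kk, BB Jj Kk, Bb JJ Kk, Bb Jj Kk}

B/I-1 un ·: BB|Bb
B/I-2 un ·: BB|Bb
B/II-1 un I-1×I-2: BB|Bb
B/II-2 un ·: BB|Bb
B/III-1 un II-1×II-2: BB|Bb
B/III-2 un II-1×II-2: BB|Bb
⇒ B over [I-1,I-2,II-1,II-2,III-1,III-2]: 44 consistent
J/I-1 un ·: JJ|Jj
J/I-2 ? ·: JJ|Jj|jj
J/II-1 un I-1×I-2: JJ|Jj
J/II-2 un ·: JJ|Jj
J/III-1 un II-1×II-2: JJ|Jj
J/III-2 un II-1×II-2: JJ|Jj
⇒ J over [I-1,I-2,II-1,II-2,III-1,III-2]: 60 consistent
K/I-1 un ·: Kk
K/I-2 aff ·: kk
K/II-1 aff I-1×I-2: kk
K/II-2 un ·: KK|Kk
K/III-1 un II-1×II-2: Kk
K/III-2 un II-1×II-2: Kk
⇒ K over [I-1,I-2,II-1,II-2,III-1,III-2]: 2 consistent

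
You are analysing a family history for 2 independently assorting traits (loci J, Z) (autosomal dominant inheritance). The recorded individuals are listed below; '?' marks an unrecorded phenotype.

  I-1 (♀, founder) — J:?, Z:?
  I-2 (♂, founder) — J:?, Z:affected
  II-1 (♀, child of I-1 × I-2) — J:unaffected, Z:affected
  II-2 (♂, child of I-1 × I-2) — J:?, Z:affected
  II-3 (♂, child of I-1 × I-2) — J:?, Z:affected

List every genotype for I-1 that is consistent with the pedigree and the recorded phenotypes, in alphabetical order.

J/I-1 ? ·: jj|Jj
J/I-2 ? ·: jj|Jj
J/II-1 un I-1×I-2: jj
J/II-2 ? I-1×I-2: jj|Jj|JJ
J/II-3 ? I-1×I-2: jj|Jj|JJ
⇒ J over [I-1,I-2,II-1,II-2,II-3]: 18 consistent
Z/I-1 ? ·: zz|Zz|ZZ
Z/I-2 aff ·: Zz|ZZ
Z/II-1 aff I-1×I-2: Zz|ZZ
Z/II-2 aff I-1×I-2: Zz|ZZ
Z/II-3 aff I-1×I-2: Zz|ZZ
⇒ Z over [I-1,I-2,II-1,II-2,II-3]: 27 consistent

I-1 ∈ {Jj ZZ, Jj Zz, Jj zz, jj ZZ, jj Zz, jj zz}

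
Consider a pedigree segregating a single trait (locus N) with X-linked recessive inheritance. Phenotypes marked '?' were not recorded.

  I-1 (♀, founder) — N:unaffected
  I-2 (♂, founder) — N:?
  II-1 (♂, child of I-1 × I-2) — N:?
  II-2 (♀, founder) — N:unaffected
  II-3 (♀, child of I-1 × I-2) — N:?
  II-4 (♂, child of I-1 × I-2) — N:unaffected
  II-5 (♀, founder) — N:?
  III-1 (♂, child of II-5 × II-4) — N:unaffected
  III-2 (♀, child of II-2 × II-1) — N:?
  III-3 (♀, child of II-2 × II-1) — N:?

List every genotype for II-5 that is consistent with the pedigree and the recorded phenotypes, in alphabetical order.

N/I-1 un ·: X^NX^N|X^NX^n
N/I-2 ? ·: X^NY|X^nY
N/II-1 ? I-1×I-2: X^NY|X^nY
N/II-2 un ·: X^NX^N|X^NX^n
N/II-3 ? I-1×I-2: X^NX^N|X^NX^n|X^nX^n
N/II-4 un I-1×I-2: X^NY
N/II-5 ? ·: X^NX^N|X^NX^n
N/III-1 un II-5×II-4: X^NY
N/III-2 ? II-2×II-1: X^NX^N|X^NX^n|X^nX^n
N/III-3 ? II-2×II-1: X^NX^N|X^NX^n|X^nX^n
⇒ N over [I-1,I-2,II-1,II-2,II-3,II-4,II-5,III-1,III-2,III-3]: 100 consistent

II-5 ∈ {X^NX^N, X^NX^n}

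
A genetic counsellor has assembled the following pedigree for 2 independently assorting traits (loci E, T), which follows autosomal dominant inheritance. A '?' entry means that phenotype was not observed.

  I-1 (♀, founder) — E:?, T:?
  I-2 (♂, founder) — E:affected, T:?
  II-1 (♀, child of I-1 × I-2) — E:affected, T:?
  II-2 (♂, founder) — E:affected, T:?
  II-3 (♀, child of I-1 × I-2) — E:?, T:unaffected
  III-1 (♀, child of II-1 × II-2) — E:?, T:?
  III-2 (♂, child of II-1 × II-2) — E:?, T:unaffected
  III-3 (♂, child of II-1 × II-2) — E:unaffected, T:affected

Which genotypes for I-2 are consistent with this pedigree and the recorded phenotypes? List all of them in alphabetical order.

I-2 ∈ {EE Tt, EE tt, Ee Tt, Ee tt}

E/I-1 ? ·: ee|Ee|EE
E/I-2 aff ·: Ee|EE
E/II-1 aff I-1×I-2: Ee
E/II-2 aff ·: Ee
E/II-3 ? I-1×I-2: ee|Ee|EE
E/III-1 ? II-1×II-2: ee|Ee|EE
E/III-2 ? II-1×II-2: ee|Ee|EE
E/III-3 un II-1×II-2: ee
⇒ E over [I-1,I-2,II-1,II-2,II-3,III-1,III-2,III-3]: 90 consistent
T/I-1 ? ·: tt|Tt
T/I-2 ? ·: tt|Tt
T/II-1 ? I-1×I-2: tt|Tt
T/II-2 ? ·: tt|Tt
T/II-3 un I-1×I-2: tt
T/III-1 ? II-1×II-2: tt|Tt|TT
T/III-2 un II-1×II-2: tt
T/III-3 aff II-1×II-2: Tt|TT
⇒ T over [I-1,I-2,II-1,II-2,II-3,III-1,III-2,III-3]: 32 consistent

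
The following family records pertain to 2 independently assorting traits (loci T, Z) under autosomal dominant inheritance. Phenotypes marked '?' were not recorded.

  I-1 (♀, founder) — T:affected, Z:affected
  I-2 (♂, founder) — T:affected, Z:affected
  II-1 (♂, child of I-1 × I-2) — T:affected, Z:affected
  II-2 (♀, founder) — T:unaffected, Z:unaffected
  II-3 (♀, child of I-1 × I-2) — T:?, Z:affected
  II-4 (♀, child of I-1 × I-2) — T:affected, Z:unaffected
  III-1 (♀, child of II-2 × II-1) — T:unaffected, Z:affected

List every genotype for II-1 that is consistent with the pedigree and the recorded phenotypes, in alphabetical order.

II-1 ∈ {Tt ZZ, Tt Zz}

T/I-1 aff ·: Tt|TT
T/I-2 aff ·: Tt|TT
T/II-1 aff I-1×I-2: Tt
T/II-2 un ·: tt
T/II-3 ? I-1×I-2: tt|Tt|TT
T/II-4 aff I-1×I-2: Tt|TT
T/III-1 un II-2×II-1: tt
⇒ T over [I-1,I-2,II-1,II-2,II-3,II-4,III-1]: 14 consistent
Z/I-1 aff ·: Zz
Z/I-2 aff ·: Zz
Z/II-1 aff I-1×I-2: Zz|ZZ
Z/II-2 un ·: zz
Z/II-3 aff I-1×I-2: Zz|ZZ
Z/II-4 un I-1×I-2: zz
Z/III-1 aff II-2×II-1: Zz
⇒ Z over [I-1,I-2,II-1,II-2,II-3,II-4,III-1]: 4 consistent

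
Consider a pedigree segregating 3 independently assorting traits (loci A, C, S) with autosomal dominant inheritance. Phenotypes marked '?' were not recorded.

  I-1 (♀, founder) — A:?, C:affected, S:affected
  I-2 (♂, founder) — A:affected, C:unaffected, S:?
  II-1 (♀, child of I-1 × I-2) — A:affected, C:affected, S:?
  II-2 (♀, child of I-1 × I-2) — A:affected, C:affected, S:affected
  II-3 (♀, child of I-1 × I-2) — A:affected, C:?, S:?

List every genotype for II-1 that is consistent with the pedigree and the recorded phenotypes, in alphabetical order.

A/I-1 ? ·: aa|Aa|AA
A/I-2 aff ·: Aa|AA
A/II-1 aff I-1×I-2: Aa|AA
A/II-2 aff I-1×I-2: Aa|AA
A/II-3 aff I-1×I-2: Aa|AA
⇒ A over [I-1,I-2,II-1,II-2,II-3]: 27 consistent
C/I-1 aff ·: Cc|CC
C/I-2 un ·: cc
C/II-1 aff I-1×I-2: Cc
C/II-2 aff I-1×I-2: Cc
C/II-3 ? I-1×I-2: cc|Cc
⇒ C over [I-1,I-2,II-1,II-2,II-3]: 3 consistent
S/I-1 aff ·: Ss|SS
S/I-2 ? ·: ss|Ss|SS
S/II-1 ? I-1×I-2: ss|Ss|SS
S/II-2 aff I-1×I-2: Ss|SS
S/II-3 ? I-1×I-2: ss|Ss|SS
⇒ S over [I-1,I-2,II-1,II-2,II-3]: 40 consistent

II-1 ∈ {AA Cc SS, AA Cc Ss, AA Cc ss, Aa Cc SS, Aa Cc Ss, Aa Cc ss}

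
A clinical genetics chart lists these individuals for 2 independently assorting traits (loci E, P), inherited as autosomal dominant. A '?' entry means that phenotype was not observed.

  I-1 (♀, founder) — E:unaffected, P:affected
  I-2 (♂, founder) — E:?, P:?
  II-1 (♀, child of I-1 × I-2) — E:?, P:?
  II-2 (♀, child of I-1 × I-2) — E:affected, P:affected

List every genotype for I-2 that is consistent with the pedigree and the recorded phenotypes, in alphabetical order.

E/I-1 un ·: ee
E/I-2 ? ·: Ee|EE
E/II-1 ? I-1×I-2: ee|Ee
E/II-2 aff I-1×I-2: Ee
⇒ E over [I-1,I-2,II-1,II-2]: 3 consistent
P/I-1 aff ·: Pp|PP
P/I-2 ? ·: pp|Pp|PP
P/II-1 ? I-1×I-2: pp|Pp|PP
P/II-2 aff I-1×I-2: Pp|PP
⇒ P over [I-1,I-2,II-1,II-2]: 18 consistent

I-2 ∈ {EE PP, EE Pp, EE pp, Ee PP, Ee Pp, Ee pp}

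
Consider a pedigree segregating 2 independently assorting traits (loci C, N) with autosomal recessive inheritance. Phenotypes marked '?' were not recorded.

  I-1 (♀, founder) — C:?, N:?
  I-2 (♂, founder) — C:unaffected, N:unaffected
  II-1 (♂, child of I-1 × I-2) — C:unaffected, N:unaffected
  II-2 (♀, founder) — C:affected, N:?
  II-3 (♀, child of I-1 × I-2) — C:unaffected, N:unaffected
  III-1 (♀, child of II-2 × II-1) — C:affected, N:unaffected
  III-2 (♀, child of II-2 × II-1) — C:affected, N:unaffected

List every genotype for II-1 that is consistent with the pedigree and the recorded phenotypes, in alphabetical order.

II-1 ∈ {Cc NN, Cc Nn}

C/I-1 ? ·: CC|Cc|cc
C/I-2 un ·: CC|Cc
C/II-1 un I-1×I-2: Cc
C/II-2 aff ·: cc
C/II-3 un I-1×I-2: CC|Cc
C/III-1 aff II-2×II-1: cc
C/III-2 aff II-2×II-1: cc
⇒ C over [I-1,I-2,II-1,II-2,II-3,III-1,III-2]: 8 consistent
N/I-1 ? ·: NN|Nn|nn
N/I-2 un ·: NN|Nn
N/II-1 un I-1×I-2: NN|Nn
N/II-2 ? ·: NN|Nn|nn
N/II-3 un I-1×I-2: NN|Nn
N/III-1 un II-2×II-1: NN|Nn
N/III-2 un II-2×II-1: NN|Nn
⇒ N over [I-1,I-2,II-1,II-2,II-3,III-1,III-2]: 114 consistent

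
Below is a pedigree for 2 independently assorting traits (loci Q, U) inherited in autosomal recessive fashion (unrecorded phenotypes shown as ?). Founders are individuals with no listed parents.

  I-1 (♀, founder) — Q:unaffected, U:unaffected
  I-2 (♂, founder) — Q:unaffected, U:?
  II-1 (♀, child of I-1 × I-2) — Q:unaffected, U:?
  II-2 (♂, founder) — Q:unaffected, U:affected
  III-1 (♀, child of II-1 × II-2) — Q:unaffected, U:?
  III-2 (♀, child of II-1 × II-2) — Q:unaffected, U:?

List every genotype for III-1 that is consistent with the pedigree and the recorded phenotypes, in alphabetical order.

III-1 ∈ {QQ Uu, QQ uu, Qq Uu, Qq uu}

Q/I-1 un ·: QQ|Qq
Q/I-2 un ·: QQ|Qq
Q/II-1 un I-1×I-2: QQ|Qq
Q/II-2 un ·: QQ|Qq
Q/III-1 un II-1×II-2: QQ|Qq
Q/III-2 un II-1×II-2: QQ|Qq
⇒ Q over [I-1,I-2,II-1,II-2,III-1,III-2]: 44 consistent
U/I-1 un ·: UU|Uu
U/I-2 ? ·: UU|Uu|uu
U/II-1 ? I-1×I-2: UU|Uu|uu
U/II-2 aff ·: uu
U/III-1 ? II-1×II-2: Uu|uu
U/III-2 ? II-1×II-2: Uu|uu
⇒ U over [I-1,I-2,II-1,II-2,III-1,III-2]: 26 consistent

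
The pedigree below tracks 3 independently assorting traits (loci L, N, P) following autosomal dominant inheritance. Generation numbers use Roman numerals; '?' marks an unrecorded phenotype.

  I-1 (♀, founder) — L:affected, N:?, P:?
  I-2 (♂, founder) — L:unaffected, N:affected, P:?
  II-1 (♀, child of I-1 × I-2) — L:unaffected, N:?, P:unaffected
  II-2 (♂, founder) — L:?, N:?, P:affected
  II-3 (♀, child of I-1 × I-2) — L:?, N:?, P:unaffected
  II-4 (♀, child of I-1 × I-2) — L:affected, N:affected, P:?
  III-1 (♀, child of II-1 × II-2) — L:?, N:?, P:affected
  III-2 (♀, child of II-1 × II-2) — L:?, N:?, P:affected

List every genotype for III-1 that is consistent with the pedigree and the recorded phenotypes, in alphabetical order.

III-1 ∈ {Ll NN Pp, Ll Nn Pp, Ll nn Pp, ll NN Pp, ll Nn Pp, ll nn Pp}

L/I-1 aff ·: Ll
L/I-2 un ·: ll
L/II-1 un I-1×I-2: ll
L/II-2 ? ·: ll|Ll|LL
L/II-3 ? I-1×I-2: ll|Ll
L/II-4 aff I-1×I-2: Ll
L/III-1 ? II-1×II-2: ll|Ll
L/III-2 ? II-1×II-2: ll|Ll
⇒ L over [I-1,I-2,II-1,II-2,II-3,II-4,III-1,III-2]: 12 consistent
N/I-1 ? ·: nn|Nn|NN
N/I-2 aff ·: Nn|NN
N/II-1 ? I-1×I-2: nn|Nn|NN
N/II-2 ? ·: nn|Nn|NN
N/II-3 ? I-1×I-2: nn|Nn|NN
N/II-4 aff I-1×I-2: Nn|NN
N/III-1 ? II-1×II-2: nn|Nn|NN
N/III-2 ? II-1×II-2: nn|Nn|NN
⇒ N over [I-1,I-2,II-1,II-2,II-3,II-4,III-1,III-2]: 427 consistent
P/I-1 ? ·: pp|Pp
P/I-2 ? ·: pp|Pp
P/II-1 un I-1×I-2: pp
P/II-2 aff ·: Pp|PP
P/II-3 un I-1×I-2: pp
P/II-4 ? I-1×I-2: pp|Pp|PP
P/III-1 aff II-1×II-2: Pp
P/III-2 aff II-1×II-2: Pp
⇒ P over [I-1,I-2,II-1,II-2,II-3,II-4,III-1,III-2]: 16 consistent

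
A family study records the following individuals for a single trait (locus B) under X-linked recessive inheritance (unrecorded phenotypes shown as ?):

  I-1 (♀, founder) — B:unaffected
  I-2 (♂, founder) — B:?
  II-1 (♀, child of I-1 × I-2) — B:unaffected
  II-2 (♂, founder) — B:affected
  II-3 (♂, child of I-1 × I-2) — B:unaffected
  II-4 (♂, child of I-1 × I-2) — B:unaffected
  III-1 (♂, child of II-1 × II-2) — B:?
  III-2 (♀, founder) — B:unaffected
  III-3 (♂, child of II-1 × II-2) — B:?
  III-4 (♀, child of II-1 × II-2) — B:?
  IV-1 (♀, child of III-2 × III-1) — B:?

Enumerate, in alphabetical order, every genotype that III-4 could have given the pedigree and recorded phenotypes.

B/I-1 un ·: X^BX^B|X^BX^b
B/I-2 ? ·: X^BY|X^bY
B/II-1 un I-1×I-2: X^BX^B|X^BX^b
B/II-2 aff ·: X^bY
B/II-3 un I-1×I-2: X^BY
B/II-4 un I-1×I-2: X^BY
B/III-1 ? II-1×II-2: X^BY|X^bY
B/III-2 un ·: X^BX^B|X^BX^b
B/III-3 ? II-1×II-2: X^BY|X^bY
B/III-4 ? II-1×II-2: X^BX^b|X^bX^b
B/IV-1 ? III-2×III-1: X^BX^B|X^BX^b|X^bX^b
⇒ B over [I-1,I-2,II-1,II-2,II-3,II-4,III-1,III-2,III-3,III-4,IV-1]: 78 consistent

III-4 ∈ {X^BX^b, X^bX^b}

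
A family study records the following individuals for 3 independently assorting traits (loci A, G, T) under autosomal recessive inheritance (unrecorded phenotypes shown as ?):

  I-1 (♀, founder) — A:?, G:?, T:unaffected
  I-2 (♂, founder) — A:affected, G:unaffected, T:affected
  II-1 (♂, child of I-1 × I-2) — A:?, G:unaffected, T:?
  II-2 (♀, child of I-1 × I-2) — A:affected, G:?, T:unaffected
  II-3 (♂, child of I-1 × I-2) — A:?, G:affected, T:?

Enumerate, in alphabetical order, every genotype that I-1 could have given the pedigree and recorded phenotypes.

A/I-1 ? ·: Aa|aa
A/I-2 aff ·: aa
A/II-1 ? I-1×I-2: Aa|aa
A/II-2 aff I-1×I-2: aa
A/II-3 ? I-1×I-2: Aa|aa
⇒ A over [I-1,I-2,II-1,II-2,II-3]: 5 consistent
G/I-1 ? ·: Gg|gg
G/I-2 un ·: Gg
G/II-1 un I-1×I-2: GG|Gg
G/II-2 ? I-1×I-2: GG|Gg|gg
G/II-3 aff I-1×I-2: gg
⇒ G over [I-1,I-2,II-1,II-2,II-3]: 8 consistent
T/I-1 un ·: TT|Tt
T/I-2 aff ·: tt
T/II-1 ? I-1×I-2: Tt|tt
T/II-2 un I-1×I-2: Tt
T/II-3 ? I-1×I-2: Tt|tt
⇒ T over [I-1,I-2,II-1,II-2,II-3]: 5 consistent

I-1 ∈ {Aa Gg TT, Aa Gg Tt, Aa gg TT, Aa gg Tt, aa Gg TT, aa Gg Tt, aa gg TT, aa gg Tt}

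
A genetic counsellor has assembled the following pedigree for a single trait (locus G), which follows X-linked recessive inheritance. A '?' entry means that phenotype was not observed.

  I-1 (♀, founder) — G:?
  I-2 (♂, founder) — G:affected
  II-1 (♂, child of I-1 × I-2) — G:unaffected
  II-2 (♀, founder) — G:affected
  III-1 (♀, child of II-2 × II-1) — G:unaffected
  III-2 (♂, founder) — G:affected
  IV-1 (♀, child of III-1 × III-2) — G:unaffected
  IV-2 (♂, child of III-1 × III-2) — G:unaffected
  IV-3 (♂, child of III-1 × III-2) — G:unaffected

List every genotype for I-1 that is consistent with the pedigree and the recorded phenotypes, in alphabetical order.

I-1 ∈ {X^GX^G, X^GX^g}

G/I-1 ? ·: X^GX^G|X^GX^g
G/I-2 aff ·: X^gY
G/II-1 un I-1×I-2: X^GY
G/II-2 aff ·: X^gX^g
G/III-1 un II-2×II-1: X^GX^g
G/III-2 aff ·: X^gY
G/IV-1 un III-1×III-2: X^GX^g
G/IV-2 un III-1×III-2: X^GY
G/IV-3 un III-1×III-2: X^GY
⇒ G over [I-1,I-2,II-1,II-2,III-1,III-2,IV-1,IV-2,IV-3]: 2 consistent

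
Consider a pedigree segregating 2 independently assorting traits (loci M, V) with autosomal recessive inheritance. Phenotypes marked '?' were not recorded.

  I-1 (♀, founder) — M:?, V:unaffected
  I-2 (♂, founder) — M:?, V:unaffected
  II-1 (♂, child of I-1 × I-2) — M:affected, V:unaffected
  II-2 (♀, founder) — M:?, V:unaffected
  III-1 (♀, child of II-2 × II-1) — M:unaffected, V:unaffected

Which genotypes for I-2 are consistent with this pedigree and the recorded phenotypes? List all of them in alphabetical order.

I-2 ∈ {Mm VV, Mm Vv, mm VV, mm Vv}

M/I-1 ? ·: Mm|mm
M/I-2 ? ·: Mm|mm
M/II-1 aff I-1×I-2: mm
M/II-2 ? ·: MM|Mm
M/III-1 un II-2×II-1: Mm
⇒ M over [I-1,I-2,II-1,II-2,III-1]: 8 consistent
V/I-1 un ·: VV|Vv
V/I-2 un ·: VV|Vv
V/II-1 un I-1×I-2: VV|Vv
V/II-2 un ·: VV|Vv
V/III-1 un II-2×II-1: VV|Vv
⇒ V over [I-1,I-2,II-1,II-2,III-1]: 24 consistent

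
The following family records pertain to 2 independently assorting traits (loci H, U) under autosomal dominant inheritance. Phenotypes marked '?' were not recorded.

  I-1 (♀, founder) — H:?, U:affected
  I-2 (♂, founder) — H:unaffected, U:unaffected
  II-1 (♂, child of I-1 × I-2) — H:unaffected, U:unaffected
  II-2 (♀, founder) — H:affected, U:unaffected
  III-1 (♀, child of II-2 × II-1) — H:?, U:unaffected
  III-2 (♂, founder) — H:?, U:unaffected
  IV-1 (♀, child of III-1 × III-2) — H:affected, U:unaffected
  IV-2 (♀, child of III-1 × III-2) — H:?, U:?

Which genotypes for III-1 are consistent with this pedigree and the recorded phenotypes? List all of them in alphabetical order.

III-1 ∈ {Hh uu, hh uu}

H/I-1 ? ·: hh|Hh
H/I-2 un ·: hh
H/II-1 un I-1×I-2: hh
H/II-2 aff ·: Hh|HH
H/III-1 ? II-2×II-1: hh|Hh
H/III-2 ? ·: hh|Hh|HH
H/IV-1 aff III-1×III-2: Hh|HH
H/IV-2 ? III-1×III-2: hh|Hh|HH
⇒ H over [I-1,I-2,II-1,II-2,III-1,III-2,IV-1,IV-2]: 54 consistent
U/I-1 aff ·: Uu
U/I-2 un ·: uu
U/II-1 un I-1×I-2: uu
U/II-2 un ·: uu
U/III-1 un II-2×II-1: uu
U/III-2 un ·: uu
U/IV-1 un III-1×III-2: uu
U/IV-2 ? III-1×III-2: uu
⇒ U over [I-1,I-2,II-1,II-2,III-1,III-2,IV-1,IV-2]: 1 consistent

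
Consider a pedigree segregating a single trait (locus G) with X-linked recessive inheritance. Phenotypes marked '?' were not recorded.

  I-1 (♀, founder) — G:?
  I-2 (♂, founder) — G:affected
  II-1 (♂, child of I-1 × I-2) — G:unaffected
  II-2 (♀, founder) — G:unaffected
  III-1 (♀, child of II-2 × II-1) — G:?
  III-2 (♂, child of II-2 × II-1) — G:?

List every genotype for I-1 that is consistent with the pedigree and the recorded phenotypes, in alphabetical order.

I-1 ∈ {X^GX^G, X^GX^g}

G/I-1 ? ·: X^GX^G|X^GX^g
G/I-2 aff ·: X^gY
G/II-1 un I-1×I-2: X^GY
G/II-2 un ·: X^GX^G|X^GX^g
G/III-1 ? II-2×II-1: X^GX^G|X^GX^g
G/III-2 ? II-2×II-1: X^GY|X^gY
⇒ G over [I-1,I-2,II-1,II-2,III-1,III-2]: 10 consistent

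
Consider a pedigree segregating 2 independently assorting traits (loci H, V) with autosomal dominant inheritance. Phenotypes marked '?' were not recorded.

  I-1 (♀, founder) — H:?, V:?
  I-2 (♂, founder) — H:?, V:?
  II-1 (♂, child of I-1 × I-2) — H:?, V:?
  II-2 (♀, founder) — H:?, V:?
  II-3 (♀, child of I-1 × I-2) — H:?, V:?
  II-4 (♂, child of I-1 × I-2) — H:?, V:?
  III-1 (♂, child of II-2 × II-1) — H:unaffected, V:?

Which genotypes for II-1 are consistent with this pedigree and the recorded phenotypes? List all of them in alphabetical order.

H/I-1 ? ·: hh|Hh|HH
H/I-2 ? ·: hh|Hh|HH
H/II-1 ? I-1×I-2: hh|Hh
H/II-2 ? ·: hh|Hh
H/II-3 ? I-1×I-2: hh|Hh|HH
H/II-4 ? I-1×I-2: hh|Hh|HH
H/III-1 un II-2×II-1: hh
⇒ H over [I-1,I-2,II-1,II-2,II-3,II-4,III-1]: 90 consistent
V/I-1 ? ·: vv|Vv|VV
V/I-2 ? ·: vv|Vv|VV
V/II-1 ? I-1×I-2: vv|Vv|VV
V/II-2 ? ·: vv|Vv|VV
V/II-3 ? I-1×I-2: vv|Vv|VV
V/II-4 ? I-1×I-2: vv|Vv|VV
V/III-1 ? II-2×II-1: vv|Vv|VV
⇒ V over [I-1,I-2,II-1,II-2,II-3,II-4,III-1]: 333 consistent

II-1 ∈ {Hh VV, Hh Vv, Hh vv, hh VV, hh Vv, hh vv}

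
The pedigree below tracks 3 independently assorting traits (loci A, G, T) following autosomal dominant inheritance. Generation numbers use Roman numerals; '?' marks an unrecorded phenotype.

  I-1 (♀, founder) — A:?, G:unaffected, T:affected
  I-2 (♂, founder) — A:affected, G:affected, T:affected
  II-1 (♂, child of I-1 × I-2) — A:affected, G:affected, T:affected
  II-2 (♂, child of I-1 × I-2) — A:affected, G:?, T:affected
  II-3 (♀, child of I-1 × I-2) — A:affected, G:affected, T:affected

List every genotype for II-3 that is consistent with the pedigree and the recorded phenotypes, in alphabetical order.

A/I-1 ? ·: aa|Aa|AA
A/I-2 aff ·: Aa|AA
A/II-1 aff I-1×I-2: Aa|AA
A/II-2 aff I-1×I-2: Aa|AA
A/II-3 aff I-1×I-2: Aa|AA
⇒ A over [I-1,I-2,II-1,II-2,II-3]: 27 consistent
G/I-1 un ·: gg
G/I-2 aff ·: Gg|GG
G/II-1 aff I-1×I-2: Gg
G/II-2 ? I-1×I-2: gg|Gg
G/II-3 aff I-1×I-2: Gg
⇒ G over [I-1,I-2,II-1,II-2,II-3]: 3 consistent
T/I-1 aff ·: Tt|TT
T/I-2 aff ·: Tt|TT
T/II-1 aff I-1×I-2: Tt|TT
T/II-2 aff I-1×I-2: Tt|TT
T/II-3 aff I-1×I-2: Tt|TT
⇒ T over [I-1,I-2,II-1,II-2,II-3]: 25 consistent

II-3 ∈ {AA Gg TT, AA Gg Tt, Aa Gg TT, Aa Gg Tt}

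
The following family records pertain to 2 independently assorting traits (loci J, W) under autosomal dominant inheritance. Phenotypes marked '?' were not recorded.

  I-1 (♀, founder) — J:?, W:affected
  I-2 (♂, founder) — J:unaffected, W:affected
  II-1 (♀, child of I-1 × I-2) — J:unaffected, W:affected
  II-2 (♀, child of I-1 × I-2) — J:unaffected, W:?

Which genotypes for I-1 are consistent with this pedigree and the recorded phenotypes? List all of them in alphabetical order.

I-1 ∈ {Jj WW, Jj Ww, jj WW, jj Ww}

J/I-1 ? ·: jj|Jj
J/I-2 un ·: jj
J/II-1 un I-1×I-2: jj
J/II-2 un I-1×I-2: jj
⇒ J over [I-1,I-2,II-1,II-2]: 2 consistent
W/I-1 aff ·: Ww|WW
W/I-2 aff ·: Ww|WW
W/II-1 aff I-1×I-2: Ww|WW
W/II-2 ? I-1×I-2: ww|Ww|WW
⇒ W over [I-1,I-2,II-1,II-2]: 15 consistent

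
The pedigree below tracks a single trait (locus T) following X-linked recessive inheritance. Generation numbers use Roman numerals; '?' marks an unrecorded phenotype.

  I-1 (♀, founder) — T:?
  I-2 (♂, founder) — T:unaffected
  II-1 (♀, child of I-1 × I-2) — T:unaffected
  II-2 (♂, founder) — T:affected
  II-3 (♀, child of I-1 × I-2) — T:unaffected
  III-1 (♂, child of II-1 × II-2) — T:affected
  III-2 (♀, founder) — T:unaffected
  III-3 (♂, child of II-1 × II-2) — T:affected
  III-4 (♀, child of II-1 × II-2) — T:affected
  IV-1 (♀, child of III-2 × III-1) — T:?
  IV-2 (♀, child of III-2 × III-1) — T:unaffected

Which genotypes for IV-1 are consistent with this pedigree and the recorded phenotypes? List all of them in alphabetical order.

T/I-1 ? ·: X^TX^t|X^tX^t
T/I-2 un ·: X^TY
T/II-1 un I-1×I-2: X^TX^t
T/II-2 aff ·: X^tY
T/II-3 un I-1×I-2: X^TX^T|X^TX^t
T/III-1 aff II-1×II-2: X^tY
T/III-2 un ·: X^TX^T|X^TX^t
T/III-3 aff II-1×II-2: X^tY
T/III-4 aff II-1×II-2: X^tX^t
T/IV-1 ? III-2×III-1: X^TX^t|X^tX^t
T/IV-2 un III-2×III-1: X^TX^t
⇒ T over [I-1,I-2,II-1,II-2,II-3,III-1,III-2,III-3,III-4,IV-1,IV-2]: 9 consistent

IV-1 ∈ {X^TX^t, X^tX^t}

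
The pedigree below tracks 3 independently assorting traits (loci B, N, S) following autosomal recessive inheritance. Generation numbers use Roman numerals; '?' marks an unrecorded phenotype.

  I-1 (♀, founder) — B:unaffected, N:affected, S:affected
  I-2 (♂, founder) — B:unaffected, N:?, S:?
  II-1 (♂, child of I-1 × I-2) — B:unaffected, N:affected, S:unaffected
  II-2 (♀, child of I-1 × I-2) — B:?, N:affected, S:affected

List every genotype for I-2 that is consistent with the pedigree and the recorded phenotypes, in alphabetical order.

I-2 ∈ {BB Nn Ss, BB nn Ss, Bb Nn Ss, Bb nn Ss}

B/I-1 un ·: BB|Bb
B/I-2 un ·: BB|Bb
B/II-1 un I-1×I-2: BB|Bb
B/II-2 ? I-1×I-2: BB|Bb|bb
⇒ B over [I-1,I-2,II-1,II-2]: 15 consistent
N/I-1 aff ·: nn
N/I-2 ? ·: Nn|nn
N/II-1 aff I-1×I-2: nn
N/II-2 aff I-1×I-2: nn
⇒ N over [I-1,I-2,II-1,II-2]: 2 consistent
S/I-1 aff ·: ss
S/I-2 ? ·: Ss
S/II-1 un I-1×I-2: Ss
S/II-2 aff I-1×I-2: ss
⇒ S over [I-1,I-2,II-1,II-2]: 1 consistent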